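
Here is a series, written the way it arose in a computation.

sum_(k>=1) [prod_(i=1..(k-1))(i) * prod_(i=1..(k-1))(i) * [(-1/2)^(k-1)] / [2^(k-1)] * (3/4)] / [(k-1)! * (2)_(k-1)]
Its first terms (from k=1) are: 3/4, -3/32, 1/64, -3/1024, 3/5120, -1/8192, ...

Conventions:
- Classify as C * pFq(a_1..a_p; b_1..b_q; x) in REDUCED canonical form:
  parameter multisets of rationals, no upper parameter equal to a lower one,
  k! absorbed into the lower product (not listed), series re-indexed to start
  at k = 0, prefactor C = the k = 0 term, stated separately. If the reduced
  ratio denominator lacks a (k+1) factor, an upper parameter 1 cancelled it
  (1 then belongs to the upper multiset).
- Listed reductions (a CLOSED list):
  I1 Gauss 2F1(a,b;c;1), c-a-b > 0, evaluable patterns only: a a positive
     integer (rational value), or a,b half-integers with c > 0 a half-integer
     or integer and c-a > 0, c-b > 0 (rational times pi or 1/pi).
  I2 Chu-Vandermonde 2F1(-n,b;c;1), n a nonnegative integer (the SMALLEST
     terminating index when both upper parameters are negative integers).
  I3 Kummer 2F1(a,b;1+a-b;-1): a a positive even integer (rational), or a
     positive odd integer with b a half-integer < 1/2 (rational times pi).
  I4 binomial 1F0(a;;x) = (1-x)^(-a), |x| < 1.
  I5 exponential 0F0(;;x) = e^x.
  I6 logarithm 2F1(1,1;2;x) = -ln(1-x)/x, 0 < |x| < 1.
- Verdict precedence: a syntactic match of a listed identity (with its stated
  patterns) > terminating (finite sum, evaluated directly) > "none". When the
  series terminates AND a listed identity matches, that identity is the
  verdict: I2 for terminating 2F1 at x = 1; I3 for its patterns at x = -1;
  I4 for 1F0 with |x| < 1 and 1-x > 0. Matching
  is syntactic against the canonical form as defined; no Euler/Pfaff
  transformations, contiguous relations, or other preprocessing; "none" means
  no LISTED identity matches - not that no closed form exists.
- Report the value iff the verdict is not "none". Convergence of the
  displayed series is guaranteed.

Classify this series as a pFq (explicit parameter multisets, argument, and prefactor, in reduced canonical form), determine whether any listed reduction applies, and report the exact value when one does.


Canonical form: C = 3/4 times 2F1 with upper {1, 1}, lower {2}, x = -1/4. Verdict: this is the logarithmic series (I6) (the logarithm: parameters (1,1;2), x = -1/4). Hence: 3 * ln(5/4).

Key step: with t_0 = 3/4, the two k-th powers (C = 3/4, x = -1/4) combine into one argument.
Adjacent-term ratio: r(k) = (-1/4) * (k+1) (k+1) / [(k+2) (k+1)] - rational in k. x = (-1/4); t_0 = 3/4; negate the roots.


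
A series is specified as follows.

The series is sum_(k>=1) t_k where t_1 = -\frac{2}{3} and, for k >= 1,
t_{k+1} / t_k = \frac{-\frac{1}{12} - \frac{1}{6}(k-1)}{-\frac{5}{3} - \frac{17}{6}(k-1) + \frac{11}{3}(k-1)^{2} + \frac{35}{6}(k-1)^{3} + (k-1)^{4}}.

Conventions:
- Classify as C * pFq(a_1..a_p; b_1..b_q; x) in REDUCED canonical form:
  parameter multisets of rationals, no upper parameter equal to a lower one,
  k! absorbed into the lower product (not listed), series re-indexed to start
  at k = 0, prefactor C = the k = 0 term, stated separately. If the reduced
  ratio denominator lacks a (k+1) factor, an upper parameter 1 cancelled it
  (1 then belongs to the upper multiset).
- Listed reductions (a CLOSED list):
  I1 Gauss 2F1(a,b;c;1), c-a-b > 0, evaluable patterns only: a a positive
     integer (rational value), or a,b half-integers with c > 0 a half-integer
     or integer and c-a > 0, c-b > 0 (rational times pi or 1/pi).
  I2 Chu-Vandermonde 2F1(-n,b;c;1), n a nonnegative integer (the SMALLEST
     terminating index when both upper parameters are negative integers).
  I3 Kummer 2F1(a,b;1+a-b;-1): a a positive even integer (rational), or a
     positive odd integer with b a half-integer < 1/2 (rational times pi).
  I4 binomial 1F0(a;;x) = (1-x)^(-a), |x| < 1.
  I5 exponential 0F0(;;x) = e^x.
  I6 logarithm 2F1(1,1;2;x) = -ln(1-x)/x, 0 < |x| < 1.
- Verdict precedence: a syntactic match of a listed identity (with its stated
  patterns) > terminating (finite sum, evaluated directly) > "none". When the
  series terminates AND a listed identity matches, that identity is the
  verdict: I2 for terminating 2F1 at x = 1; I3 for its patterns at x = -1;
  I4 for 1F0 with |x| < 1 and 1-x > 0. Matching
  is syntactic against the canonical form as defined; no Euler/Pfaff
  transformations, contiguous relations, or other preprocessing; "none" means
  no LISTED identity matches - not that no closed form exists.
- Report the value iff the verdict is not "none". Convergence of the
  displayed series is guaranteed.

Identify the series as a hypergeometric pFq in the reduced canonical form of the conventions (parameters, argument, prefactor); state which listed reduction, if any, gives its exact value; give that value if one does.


x = -\frac{1}{6} here; the reduced form reads 0F2, upper {-}, lower {-\frac{2}{3}, 5}, C = -\frac{2}{3}. Verdict: none. No listed pattern accepts 0F2(-; -\frac{2}{3}, 5; -\frac{1}{6}).

Structural cue: t_0 being -\frac{2}{3}, roots of the ratio polynomials (C = -2/3) are the negated parameters.
Term ratio: r(k) = -\frac{1}{6} * 1 / [(k-\frac{2}{3}) (k+5) (k+1)] - poly over poly, x = -\frac{1}{6} from leading terms; C = -\frac{2}{3} at k = 0.


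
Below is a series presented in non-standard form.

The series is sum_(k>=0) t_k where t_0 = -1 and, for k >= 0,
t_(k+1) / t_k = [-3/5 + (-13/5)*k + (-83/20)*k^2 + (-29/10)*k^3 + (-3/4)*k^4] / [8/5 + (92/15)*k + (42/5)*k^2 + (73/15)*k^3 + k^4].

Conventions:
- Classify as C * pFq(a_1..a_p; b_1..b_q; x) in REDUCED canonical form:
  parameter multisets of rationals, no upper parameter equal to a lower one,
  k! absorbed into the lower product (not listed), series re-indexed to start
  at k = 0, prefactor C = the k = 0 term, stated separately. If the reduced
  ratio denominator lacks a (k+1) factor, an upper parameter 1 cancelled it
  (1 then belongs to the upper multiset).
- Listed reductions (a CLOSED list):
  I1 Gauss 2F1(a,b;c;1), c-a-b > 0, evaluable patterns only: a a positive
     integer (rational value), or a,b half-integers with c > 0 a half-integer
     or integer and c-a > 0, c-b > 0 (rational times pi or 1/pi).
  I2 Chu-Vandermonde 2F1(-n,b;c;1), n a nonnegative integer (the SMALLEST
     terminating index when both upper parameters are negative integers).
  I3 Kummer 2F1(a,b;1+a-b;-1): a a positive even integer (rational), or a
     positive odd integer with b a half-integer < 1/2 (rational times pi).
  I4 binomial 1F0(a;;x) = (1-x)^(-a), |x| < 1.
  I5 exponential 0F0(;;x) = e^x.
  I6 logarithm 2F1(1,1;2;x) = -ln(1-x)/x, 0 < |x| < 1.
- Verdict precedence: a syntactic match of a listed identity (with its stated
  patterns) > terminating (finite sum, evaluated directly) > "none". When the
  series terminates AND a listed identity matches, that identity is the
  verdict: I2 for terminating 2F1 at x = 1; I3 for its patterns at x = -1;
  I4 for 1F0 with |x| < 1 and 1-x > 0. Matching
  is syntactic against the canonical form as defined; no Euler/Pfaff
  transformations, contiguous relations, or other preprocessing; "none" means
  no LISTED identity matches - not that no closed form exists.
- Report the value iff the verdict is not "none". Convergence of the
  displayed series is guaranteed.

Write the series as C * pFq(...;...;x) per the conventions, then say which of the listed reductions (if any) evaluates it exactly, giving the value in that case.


Key observation: t_0 being -1, the ratio is unreduced: k + 2/3 divides both sides (prefactor -1).
Consecutive-term ratio: r(k) = (-3/4) * (k+1) (k+1) / [(k+2) (k+1)] - poly over poly, x = (-3/4) from leading terms; C = -1 at k = 0.

Prefactor -1, argument -3/4: 2F1 with upper {1, 1} over lower {2}. Verdict: the logarithmic series (I6) applies (the logarithm: parameters (1,1;2), x = -3/4). Value: (-4/3) * ln(7/4).


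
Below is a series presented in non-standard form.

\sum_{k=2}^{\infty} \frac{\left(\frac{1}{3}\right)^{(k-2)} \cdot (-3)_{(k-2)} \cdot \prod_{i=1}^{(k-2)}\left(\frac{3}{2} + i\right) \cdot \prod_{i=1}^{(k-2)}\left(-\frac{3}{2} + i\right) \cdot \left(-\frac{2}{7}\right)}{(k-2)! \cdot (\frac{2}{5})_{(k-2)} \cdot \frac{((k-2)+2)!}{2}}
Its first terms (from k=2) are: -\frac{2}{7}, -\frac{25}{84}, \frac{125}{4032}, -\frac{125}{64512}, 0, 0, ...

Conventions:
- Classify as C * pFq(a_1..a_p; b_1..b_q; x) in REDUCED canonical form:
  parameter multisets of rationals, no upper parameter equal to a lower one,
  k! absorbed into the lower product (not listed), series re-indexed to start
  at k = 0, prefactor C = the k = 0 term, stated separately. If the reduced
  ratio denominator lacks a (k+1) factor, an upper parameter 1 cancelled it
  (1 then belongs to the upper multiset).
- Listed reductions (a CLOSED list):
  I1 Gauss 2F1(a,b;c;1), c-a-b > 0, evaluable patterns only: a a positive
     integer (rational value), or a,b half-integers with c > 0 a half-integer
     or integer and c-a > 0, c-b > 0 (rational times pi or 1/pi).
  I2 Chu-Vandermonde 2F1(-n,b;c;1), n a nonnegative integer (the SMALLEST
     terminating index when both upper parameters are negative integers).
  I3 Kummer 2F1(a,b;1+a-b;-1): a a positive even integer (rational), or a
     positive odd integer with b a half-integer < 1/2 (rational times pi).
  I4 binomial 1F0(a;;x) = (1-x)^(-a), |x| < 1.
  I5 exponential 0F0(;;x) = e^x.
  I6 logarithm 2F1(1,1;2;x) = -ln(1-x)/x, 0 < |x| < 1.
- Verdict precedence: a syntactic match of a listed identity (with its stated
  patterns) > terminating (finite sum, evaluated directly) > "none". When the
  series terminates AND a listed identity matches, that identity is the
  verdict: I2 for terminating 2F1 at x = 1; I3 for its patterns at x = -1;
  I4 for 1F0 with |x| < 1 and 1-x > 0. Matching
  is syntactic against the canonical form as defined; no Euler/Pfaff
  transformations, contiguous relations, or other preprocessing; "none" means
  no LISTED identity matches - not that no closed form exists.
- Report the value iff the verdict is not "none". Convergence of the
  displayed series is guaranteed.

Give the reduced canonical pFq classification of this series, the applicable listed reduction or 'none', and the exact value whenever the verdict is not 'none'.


Classification (C = -\frac{2}{7}): 3F2 with upper {-3, -\frac{1}{2}, \frac{5}{2}}, lower {\frac{2}{5}, 3}, argument x = \frac{1}{3}. Verdict: terminating (-3 upstairs). 4 nonzero terms in all; added directly. Its exact value is -\frac{3973}{7168}.

Key step: t_0 = -\frac{2}{7} here, and the running product (prefactor -2/7) telescopes to a rising factorial.
Step ratio: r(k) = \frac{1}{3} * (k-3) (k-\frac{1}{2}) (k+\frac{5}{2}) / [(k+\frac{2}{5}) (k+3) (k+1)] - rational; roots negated = parameters, x = \frac{1}{3}, C = -\frac{2}{7}.


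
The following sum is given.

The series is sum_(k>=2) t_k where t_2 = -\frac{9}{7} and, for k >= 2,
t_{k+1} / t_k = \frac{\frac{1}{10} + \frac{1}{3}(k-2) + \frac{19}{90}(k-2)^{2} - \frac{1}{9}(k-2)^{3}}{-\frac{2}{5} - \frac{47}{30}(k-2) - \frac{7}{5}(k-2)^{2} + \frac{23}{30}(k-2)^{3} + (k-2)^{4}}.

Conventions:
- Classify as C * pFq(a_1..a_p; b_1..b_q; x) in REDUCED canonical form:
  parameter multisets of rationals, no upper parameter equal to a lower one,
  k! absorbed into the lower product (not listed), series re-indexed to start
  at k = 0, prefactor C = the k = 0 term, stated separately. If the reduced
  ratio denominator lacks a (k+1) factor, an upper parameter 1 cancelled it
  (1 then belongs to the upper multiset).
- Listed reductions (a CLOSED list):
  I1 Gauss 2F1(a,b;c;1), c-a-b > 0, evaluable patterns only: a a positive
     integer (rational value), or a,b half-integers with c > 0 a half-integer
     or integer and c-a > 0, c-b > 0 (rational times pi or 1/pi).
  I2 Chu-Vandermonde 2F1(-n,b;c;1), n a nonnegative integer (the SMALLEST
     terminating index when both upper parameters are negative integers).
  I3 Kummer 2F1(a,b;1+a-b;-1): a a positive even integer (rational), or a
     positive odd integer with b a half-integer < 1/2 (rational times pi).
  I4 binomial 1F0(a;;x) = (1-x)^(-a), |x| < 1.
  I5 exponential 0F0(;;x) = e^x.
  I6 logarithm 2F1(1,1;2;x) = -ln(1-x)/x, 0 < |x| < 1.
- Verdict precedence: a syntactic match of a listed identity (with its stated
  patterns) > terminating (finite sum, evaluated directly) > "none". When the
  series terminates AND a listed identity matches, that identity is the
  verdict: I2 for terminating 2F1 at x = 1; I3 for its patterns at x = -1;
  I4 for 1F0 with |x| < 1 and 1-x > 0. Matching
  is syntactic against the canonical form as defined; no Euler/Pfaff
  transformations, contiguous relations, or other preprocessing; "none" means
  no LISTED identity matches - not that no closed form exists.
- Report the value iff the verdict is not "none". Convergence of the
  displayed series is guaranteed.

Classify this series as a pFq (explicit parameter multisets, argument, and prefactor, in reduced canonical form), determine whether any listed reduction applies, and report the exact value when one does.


x = -\frac{1}{9} here; the reduced form reads 1F1, upper {-3}, lower {-\frac{4}{3}}, C = -\frac{9}{7}. Verdict: terminating at k = 3: the factor (-3)_k kills every later term; summing the 4 survivors is exact. Sum: -\frac{181}{168}.

First insight: from the first term -\frac{9}{7}: cancel k + 1/2 from the displayed ratio first; then prefactor -9/7.
Ratio: r(k) = -\frac{1}{9} * (k-3) / [(k-\frac{4}{3}) (k+1)] - rational in k. x = -\frac{1}{9}; t_0 = -\frac{9}{7}; negate the roots.


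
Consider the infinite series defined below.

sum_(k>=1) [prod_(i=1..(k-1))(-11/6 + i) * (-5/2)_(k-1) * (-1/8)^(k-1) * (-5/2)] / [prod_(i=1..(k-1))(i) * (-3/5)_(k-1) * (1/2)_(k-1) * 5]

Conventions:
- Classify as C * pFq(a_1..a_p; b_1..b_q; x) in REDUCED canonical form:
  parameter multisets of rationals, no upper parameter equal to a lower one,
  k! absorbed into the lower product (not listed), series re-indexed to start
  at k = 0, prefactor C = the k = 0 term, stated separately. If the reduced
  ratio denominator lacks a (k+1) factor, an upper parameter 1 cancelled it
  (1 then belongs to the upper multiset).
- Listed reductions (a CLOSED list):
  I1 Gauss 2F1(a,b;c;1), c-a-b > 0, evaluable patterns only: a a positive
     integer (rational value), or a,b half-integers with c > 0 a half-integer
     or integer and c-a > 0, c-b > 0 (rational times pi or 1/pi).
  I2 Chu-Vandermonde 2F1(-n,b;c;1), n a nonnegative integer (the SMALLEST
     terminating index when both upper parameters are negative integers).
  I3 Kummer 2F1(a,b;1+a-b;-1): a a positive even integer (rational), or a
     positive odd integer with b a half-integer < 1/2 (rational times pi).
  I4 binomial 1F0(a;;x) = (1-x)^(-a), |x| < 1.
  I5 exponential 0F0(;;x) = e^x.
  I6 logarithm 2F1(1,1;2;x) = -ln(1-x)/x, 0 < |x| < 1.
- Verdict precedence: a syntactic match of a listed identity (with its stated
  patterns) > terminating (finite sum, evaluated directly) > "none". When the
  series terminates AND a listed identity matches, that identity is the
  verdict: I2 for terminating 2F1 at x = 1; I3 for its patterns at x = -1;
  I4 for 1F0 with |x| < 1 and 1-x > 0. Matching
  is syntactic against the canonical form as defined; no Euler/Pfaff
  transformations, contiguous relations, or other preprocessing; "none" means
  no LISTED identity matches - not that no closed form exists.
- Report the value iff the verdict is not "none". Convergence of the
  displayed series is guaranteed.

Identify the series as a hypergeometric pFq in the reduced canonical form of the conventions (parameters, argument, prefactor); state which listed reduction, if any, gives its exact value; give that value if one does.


With C = -1/2: the canonical form is 2F2(-5/2, -5/6; -3/5, 1/2; -1/8). Verdict: none. A 2F2 with upper {-5/2, -5/6} fits none of I1-I6 at x = -1/8; the sum runs forever.

The tell: t_0 being -1/2, the product of the first k integers (prefactor -1/2) is k!.
Term ratio: r(k) = (-1/8) * (k-5/2) (k-5/6) / [(k-3/5) (k+1/2) (k+1)] ; factor over Q: parameters, x = (-1/8), and C = -1/2.


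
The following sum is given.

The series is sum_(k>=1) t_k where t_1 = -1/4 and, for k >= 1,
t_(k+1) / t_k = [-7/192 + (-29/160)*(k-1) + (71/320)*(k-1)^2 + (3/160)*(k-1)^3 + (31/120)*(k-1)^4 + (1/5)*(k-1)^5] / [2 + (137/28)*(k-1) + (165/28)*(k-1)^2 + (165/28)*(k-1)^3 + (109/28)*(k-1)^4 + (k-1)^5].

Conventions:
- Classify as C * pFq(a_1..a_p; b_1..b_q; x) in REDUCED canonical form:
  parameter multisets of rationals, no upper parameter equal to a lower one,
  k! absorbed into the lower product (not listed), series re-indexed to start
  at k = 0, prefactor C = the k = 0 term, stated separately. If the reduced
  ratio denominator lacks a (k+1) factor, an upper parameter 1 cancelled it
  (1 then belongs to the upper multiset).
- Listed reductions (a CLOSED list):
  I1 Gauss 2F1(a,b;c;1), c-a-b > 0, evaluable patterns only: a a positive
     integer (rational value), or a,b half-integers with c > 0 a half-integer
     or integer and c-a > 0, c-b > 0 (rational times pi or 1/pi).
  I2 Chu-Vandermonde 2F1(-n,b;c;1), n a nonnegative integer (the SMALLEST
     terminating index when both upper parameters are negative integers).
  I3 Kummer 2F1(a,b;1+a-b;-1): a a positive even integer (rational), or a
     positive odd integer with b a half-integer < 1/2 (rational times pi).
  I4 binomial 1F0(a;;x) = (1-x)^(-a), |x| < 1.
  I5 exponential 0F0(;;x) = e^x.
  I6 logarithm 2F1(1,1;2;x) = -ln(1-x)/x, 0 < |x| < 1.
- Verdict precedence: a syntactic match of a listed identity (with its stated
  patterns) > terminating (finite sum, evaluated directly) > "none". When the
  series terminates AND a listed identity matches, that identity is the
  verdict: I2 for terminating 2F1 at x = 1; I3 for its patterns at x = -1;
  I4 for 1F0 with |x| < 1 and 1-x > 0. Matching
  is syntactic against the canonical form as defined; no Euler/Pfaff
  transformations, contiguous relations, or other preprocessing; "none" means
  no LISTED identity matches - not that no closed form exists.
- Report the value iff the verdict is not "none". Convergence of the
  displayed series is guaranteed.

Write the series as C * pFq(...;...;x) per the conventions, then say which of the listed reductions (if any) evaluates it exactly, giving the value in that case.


With C = -1/4: the canonical form is 2F1(-5/8, 1/6; 8/7; 1/5). Verdict: none - this 2F1 at x = 1/5 matches no listed pattern, and upper {-5/8, 1/6} holds no stopper.

Key step: t_0 being -1/4, the parameter 7/4 appears in both the upper and lower lists and cancels (alongside the other common factor).
Step ratio: r(k) = (1/5) * (k-5/8) (k+1/6) / [(k+8/7) (k+1)] - rational in k. x = (1/5); t_0 = -1/4; negate the roots.


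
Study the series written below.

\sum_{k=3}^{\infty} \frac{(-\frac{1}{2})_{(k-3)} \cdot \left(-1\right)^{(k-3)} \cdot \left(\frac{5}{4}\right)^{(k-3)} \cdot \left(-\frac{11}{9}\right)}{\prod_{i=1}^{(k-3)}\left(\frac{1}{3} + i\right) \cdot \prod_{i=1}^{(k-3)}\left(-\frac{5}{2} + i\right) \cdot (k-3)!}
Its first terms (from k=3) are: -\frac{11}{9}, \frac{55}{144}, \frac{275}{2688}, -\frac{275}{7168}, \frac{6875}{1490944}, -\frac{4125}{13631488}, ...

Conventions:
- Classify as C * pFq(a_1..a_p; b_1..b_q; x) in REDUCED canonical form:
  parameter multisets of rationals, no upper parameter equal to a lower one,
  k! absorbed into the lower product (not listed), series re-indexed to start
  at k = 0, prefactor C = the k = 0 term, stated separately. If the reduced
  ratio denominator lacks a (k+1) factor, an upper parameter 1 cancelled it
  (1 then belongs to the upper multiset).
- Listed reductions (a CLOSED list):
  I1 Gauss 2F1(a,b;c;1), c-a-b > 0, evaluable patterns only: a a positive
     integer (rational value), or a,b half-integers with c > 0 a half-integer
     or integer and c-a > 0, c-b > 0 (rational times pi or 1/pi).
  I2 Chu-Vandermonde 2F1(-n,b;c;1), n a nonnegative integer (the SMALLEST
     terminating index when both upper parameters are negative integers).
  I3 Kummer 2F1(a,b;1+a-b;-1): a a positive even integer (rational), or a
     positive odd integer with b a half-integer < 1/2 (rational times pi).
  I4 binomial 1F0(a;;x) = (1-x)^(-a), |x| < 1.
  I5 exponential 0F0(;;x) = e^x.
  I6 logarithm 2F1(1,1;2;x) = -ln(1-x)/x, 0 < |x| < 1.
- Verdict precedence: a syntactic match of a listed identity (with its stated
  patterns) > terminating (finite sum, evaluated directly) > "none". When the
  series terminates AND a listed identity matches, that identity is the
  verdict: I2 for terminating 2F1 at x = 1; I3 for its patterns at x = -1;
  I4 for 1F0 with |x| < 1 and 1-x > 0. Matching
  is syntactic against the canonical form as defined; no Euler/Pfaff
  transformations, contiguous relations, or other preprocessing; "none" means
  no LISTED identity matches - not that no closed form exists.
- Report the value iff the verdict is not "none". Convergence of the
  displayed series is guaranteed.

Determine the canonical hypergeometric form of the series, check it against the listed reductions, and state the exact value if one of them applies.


At argument -\frac{5}{4}: a 1F2 with upper {-\frac{1}{2}}, lower {-\frac{3}{2}, \frac{4}{3}}, scaled by C = -\frac{11}{9}. Verdict: none - this 1F2 at x = -\frac{5}{4} matches no listed pattern, and upper {-\frac{1}{2}} holds no stopper.

The tell: from the first term -\frac{11}{9}: the lower running product (C = -11/9, x = -5/4) is a rising factorial.
Step ratio: r(k) = -\frac{5}{4} * (k-\frac{1}{2}) / [(k-\frac{3}{2}) (k+\frac{4}{3}) (k+1)] - rational in k. x = -\frac{5}{4}; t_0 = -\frac{11}{9}; negate the roots.


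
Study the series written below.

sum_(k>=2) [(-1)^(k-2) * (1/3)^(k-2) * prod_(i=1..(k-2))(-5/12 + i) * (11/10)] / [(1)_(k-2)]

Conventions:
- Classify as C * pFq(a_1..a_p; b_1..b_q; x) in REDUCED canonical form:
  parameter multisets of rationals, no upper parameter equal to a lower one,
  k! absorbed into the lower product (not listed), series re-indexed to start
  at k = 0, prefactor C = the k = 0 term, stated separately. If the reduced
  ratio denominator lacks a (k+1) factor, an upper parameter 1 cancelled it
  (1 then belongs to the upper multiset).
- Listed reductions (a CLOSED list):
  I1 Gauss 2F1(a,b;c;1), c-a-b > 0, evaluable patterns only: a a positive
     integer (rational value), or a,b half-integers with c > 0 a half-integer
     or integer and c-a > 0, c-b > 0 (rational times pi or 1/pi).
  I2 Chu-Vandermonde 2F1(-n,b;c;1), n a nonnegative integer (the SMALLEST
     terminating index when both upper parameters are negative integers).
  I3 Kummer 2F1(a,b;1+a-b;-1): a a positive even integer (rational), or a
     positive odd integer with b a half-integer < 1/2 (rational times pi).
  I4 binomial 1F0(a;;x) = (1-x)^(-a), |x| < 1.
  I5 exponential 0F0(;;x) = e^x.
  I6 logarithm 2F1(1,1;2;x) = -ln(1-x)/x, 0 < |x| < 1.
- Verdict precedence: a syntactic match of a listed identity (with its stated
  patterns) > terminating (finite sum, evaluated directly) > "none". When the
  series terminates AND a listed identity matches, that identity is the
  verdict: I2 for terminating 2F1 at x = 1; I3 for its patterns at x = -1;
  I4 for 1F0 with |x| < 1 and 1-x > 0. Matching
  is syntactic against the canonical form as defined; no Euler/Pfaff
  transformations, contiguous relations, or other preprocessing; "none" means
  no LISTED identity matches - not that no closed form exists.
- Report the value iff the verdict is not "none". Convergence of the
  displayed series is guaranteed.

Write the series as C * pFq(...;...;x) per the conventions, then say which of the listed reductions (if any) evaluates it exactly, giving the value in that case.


At argument -1/3: a 1F0 with upper {7/12}, lower {-}, scaled by C = 11/10. Verdict: this is the I4 binomial reduction (the 1F0 binomial series: exponent -7/12, x = -1/3). Hence: (11/10) * (4/3)^(-7/12).

Structural cue: x = (-1/3) and the (-1)^k factor (prefactor 11/10) folds into the argument's sign.
Ratio: r(k) = (-1/3) * (k+7/12) / [(k+1)] - rational in k, leading ratio (-1/3); with t_0 = 11/10, classification follows.


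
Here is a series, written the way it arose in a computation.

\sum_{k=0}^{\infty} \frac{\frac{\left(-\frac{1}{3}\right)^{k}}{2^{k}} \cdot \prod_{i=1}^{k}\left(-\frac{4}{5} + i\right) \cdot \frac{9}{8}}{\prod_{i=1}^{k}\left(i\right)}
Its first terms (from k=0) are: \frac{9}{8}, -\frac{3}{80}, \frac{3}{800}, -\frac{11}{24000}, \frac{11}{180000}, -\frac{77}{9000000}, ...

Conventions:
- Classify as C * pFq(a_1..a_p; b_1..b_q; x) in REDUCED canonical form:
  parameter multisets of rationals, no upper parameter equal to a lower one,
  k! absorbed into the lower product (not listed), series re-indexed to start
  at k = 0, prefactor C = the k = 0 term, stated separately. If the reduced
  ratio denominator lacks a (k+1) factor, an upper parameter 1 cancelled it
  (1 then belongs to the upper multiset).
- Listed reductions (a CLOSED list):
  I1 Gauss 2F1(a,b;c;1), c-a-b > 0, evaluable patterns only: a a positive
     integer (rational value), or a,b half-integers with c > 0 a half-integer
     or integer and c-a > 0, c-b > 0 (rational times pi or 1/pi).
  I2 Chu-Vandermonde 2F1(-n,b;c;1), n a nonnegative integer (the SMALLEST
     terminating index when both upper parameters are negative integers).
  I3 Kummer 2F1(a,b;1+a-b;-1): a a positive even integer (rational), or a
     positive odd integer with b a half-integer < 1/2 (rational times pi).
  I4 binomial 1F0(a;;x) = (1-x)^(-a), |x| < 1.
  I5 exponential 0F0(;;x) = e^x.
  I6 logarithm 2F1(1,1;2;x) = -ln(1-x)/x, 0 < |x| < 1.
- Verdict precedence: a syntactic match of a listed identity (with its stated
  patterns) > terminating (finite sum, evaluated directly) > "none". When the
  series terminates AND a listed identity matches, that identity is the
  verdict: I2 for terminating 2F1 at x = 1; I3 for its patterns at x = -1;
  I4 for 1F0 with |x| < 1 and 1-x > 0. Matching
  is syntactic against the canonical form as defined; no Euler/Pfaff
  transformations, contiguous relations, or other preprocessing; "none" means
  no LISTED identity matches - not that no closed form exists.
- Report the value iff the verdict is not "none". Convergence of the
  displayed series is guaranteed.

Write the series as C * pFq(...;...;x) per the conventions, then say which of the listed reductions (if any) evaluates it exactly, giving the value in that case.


The series (x = -\frac{1}{6}) is 1F0: upper {\frac{1}{5}}, lower {-}, prefactor \frac{9}{8}. Verdict: this is the I4 binomial reduction (the 1F0 binomial series: exponent -1/5, x = -\frac{1}{6}). Exact value: \frac{9}{8} \cdot \left(\frac{7}{6}\right)^{-\frac{1}{5}}.

Key step: x = -\frac{1}{6} and the product of the first k integers (prefactor 9/8) is k!.
Term ratio: r(k) = -\frac{1}{6} * (k+\frac{1}{5}) / [(k+1)] - rational in k, leading ratio -\frac{1}{6}; with t_0 = \frac{9}{8}, classification follows.


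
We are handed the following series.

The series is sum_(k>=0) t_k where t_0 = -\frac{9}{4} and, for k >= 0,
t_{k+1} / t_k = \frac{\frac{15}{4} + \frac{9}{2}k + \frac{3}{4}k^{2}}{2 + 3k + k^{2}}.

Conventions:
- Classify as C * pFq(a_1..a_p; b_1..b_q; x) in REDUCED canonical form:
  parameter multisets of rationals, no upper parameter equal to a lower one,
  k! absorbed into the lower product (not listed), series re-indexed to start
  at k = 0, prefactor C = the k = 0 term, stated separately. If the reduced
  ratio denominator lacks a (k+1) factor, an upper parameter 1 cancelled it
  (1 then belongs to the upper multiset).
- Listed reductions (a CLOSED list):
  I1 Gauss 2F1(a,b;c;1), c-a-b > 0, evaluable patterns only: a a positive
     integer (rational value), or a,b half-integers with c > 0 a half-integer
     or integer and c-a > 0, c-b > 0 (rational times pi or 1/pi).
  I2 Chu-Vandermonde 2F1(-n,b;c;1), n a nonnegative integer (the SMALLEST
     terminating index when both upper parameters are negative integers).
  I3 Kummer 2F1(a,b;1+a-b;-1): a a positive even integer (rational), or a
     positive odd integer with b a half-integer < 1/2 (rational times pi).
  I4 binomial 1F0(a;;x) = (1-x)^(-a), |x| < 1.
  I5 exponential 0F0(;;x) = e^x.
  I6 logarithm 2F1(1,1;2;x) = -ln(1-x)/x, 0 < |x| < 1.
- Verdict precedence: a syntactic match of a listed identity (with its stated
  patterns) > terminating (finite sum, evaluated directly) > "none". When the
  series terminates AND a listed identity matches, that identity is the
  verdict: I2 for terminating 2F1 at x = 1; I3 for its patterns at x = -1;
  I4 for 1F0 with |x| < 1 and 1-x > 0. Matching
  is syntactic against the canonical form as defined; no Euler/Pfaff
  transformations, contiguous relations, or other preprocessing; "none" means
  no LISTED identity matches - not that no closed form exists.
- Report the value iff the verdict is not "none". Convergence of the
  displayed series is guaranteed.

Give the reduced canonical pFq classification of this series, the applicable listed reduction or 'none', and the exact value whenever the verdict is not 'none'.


At argument \frac{3}{4}: a 2F1 with upper {1, 5}, lower {2}, scaled by C = -\frac{9}{4}. Verdict: none (x = \frac{3}{4}): each listed identity misses the multisets {1, 5} ; {2}.

Key observation: with t_0 = -\frac{9}{4}, factor the ratio over Q (C = -9/4, x = 3/4): negated roots = parameters.
Consecutive-term ratio: r(k) = \frac{3}{4} * (k+1) (k+5) / [(k+2) (k+1)] - rational in k. x = \frac{3}{4}; t_0 = -\frac{9}{4}; negate the roots.


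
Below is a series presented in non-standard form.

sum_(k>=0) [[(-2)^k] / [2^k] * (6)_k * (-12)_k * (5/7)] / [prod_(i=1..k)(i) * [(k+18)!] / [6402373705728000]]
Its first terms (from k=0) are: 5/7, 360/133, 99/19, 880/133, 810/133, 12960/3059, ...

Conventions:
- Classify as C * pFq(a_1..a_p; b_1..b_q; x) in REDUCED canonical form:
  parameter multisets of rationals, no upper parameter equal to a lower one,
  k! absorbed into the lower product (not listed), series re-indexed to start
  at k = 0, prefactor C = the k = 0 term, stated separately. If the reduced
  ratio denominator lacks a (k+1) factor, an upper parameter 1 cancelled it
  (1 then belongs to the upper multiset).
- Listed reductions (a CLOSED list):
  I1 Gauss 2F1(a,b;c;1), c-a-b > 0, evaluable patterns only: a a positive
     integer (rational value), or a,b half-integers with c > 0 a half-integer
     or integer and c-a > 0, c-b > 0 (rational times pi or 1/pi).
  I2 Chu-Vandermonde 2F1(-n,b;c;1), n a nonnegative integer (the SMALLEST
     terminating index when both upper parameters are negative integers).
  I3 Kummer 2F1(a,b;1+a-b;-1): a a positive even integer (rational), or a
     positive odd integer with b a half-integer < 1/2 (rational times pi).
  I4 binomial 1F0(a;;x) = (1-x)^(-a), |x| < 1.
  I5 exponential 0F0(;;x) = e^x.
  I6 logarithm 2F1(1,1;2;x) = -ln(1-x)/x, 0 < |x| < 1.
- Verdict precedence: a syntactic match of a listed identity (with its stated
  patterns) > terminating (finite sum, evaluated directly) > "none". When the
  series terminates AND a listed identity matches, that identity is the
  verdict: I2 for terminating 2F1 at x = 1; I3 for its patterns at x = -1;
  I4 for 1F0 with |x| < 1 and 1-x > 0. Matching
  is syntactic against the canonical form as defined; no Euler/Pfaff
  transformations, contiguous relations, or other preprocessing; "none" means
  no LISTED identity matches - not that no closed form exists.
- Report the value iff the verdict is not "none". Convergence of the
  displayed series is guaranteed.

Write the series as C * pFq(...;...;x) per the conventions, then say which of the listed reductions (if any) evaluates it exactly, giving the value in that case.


Classification (C = 5/7): 2F1 with upper {-12, 6}, lower {19}, argument x = -1. Verdict: this is Kummer's theorem (I3) (x = -1; c = 19 equals 1+a-b for upper {-12, 6}: listed pattern). Exact value: 204/7.

The tell: t_0 = 5/7 here, and the product of the first k integers (C = 5/7, x = -1) is k!.
Adjacent-term ratio: r(k) = (-1) * (k-12) (k+6) / [(k+19) (k+1)] - rational in k, leading ratio (-1); with t_0 = 5/7, classification follows.


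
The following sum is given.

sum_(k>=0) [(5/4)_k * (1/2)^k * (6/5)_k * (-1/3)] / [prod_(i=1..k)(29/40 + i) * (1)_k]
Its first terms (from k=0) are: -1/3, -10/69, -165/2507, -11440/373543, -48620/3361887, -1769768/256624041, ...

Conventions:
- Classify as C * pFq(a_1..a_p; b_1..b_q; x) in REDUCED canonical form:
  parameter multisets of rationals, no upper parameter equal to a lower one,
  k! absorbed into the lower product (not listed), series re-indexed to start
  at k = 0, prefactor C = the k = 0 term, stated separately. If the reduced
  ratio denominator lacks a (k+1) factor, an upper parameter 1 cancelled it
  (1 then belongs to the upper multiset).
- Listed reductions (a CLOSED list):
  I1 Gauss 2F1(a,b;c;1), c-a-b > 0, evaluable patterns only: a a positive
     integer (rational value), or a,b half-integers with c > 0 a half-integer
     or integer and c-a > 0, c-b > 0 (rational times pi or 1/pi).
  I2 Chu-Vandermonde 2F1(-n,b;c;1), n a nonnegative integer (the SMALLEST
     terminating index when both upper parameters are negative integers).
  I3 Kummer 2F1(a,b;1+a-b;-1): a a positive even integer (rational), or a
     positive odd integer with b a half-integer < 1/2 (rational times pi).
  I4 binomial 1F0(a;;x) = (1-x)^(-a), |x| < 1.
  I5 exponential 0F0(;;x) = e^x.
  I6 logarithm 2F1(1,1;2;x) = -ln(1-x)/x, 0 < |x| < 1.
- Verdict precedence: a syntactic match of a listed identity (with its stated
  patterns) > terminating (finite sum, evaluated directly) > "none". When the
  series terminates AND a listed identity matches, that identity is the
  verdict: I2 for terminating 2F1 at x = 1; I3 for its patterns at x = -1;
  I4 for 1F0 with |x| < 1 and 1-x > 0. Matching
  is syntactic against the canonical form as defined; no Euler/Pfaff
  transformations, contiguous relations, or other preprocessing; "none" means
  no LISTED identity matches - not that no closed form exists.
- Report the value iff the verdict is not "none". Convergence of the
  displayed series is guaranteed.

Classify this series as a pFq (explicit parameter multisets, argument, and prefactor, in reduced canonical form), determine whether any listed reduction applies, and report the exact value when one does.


Canonical form: C = -1/3 times 2F1 with upper {6/5, 5/4}, lower {69/40}, x = 1/2. Verdict: none. A 2F1 with upper {6/5, 5/4} fits none of I1-I6 at x = 1/2; the sum runs forever.

Key observation: x = (1/2) and (1)_k (C = -1/3) is k! itself.
Ratio: r(k) = (1/2) * (k+6/5) (k+5/4) / [(k+69/40) (k+1)] - poly over poly, x = (1/2) from leading terms; C = -1/3 at k = 0.


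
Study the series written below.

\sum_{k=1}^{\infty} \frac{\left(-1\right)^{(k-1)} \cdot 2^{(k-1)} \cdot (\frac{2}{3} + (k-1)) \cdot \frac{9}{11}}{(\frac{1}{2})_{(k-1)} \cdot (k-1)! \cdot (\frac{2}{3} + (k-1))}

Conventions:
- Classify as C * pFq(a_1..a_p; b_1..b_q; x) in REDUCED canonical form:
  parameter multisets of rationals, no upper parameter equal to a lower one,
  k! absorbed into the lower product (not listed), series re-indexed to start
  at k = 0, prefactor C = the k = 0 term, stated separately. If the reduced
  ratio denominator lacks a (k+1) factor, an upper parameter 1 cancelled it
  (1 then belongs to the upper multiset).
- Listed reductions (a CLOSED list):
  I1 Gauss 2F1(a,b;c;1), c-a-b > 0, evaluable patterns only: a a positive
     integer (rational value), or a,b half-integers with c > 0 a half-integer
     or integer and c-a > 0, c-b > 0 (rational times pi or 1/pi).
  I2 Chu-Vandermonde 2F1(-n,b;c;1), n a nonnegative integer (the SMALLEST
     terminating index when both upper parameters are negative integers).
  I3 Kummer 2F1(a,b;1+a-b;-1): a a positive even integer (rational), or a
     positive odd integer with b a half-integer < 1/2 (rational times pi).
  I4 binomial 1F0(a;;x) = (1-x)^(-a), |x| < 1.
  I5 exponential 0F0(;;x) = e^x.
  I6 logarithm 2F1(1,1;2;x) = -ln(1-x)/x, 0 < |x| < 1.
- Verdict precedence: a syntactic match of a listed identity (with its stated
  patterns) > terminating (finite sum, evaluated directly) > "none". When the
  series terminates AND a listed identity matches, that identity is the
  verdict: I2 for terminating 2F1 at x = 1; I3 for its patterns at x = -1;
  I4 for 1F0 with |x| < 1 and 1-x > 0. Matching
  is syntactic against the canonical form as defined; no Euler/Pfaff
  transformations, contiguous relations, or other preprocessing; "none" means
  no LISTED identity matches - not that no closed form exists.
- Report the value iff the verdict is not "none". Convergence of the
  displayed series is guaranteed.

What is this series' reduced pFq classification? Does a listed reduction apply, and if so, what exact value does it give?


Key step: t_0 being \frac{9}{11}, the (-1)^k factor (prefactor 9/11) folds into the argument's sign.
Consecutive-term ratio: r(k) = -2 * 1 / [(k+\frac{1}{2}) (k+1)] - rational; roots negated = parameters, x = -2, C = \frac{9}{11}.

At argument -2: a 0F1 with upper {-}, lower {\frac{1}{2}}, scaled by C = \frac{9}{11}. Verdict: none. No listed pattern accepts 0F1(-; \frac{1}{2}; -2).


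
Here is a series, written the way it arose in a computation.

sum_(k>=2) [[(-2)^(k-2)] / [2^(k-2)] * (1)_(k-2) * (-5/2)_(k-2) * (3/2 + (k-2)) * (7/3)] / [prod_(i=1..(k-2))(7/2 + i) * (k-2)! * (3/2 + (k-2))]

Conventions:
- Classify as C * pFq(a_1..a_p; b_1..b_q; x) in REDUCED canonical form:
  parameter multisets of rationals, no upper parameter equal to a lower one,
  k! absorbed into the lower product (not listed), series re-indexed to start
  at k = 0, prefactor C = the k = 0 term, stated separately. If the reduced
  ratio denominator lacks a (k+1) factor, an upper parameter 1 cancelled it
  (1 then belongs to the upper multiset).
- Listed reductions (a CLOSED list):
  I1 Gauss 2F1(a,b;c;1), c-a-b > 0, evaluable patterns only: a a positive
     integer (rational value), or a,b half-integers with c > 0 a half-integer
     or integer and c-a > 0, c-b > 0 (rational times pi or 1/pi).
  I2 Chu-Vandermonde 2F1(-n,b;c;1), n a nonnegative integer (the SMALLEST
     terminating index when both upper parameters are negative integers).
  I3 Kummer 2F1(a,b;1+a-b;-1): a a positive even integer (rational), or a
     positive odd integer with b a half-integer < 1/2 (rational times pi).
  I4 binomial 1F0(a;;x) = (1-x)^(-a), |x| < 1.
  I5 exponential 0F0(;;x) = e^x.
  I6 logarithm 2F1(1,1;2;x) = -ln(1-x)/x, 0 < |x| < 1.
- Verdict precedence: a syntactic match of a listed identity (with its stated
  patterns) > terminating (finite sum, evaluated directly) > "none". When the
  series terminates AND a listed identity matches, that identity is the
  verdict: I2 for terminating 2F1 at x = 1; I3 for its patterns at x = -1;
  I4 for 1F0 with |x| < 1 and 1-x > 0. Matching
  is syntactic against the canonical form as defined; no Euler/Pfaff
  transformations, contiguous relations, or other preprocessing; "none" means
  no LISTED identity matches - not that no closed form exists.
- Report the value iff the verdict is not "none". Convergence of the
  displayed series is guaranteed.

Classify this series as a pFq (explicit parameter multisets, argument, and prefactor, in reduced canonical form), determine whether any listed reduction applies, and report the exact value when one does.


The series (x = -1) is 2F1: upper {-5/2, 1}, lower {9/2}, prefactor 7/3. Verdict: Kummer's theorem (I3) applies (x = -1; c = 9/2 equals 1+a-b for upper {-5/2, 1}: listed pattern). Hence: (245/192) * pi.

Key step: t_0 = 7/3 here, and the lower running product (prefactor 7/3) is a rising factorial.
Term ratio: r(k) = (-1) * (k-5/2) (k+1) / [(k+9/2) (k+1)] - rational; roots negated = parameters, x = (-1), C = 7/3.


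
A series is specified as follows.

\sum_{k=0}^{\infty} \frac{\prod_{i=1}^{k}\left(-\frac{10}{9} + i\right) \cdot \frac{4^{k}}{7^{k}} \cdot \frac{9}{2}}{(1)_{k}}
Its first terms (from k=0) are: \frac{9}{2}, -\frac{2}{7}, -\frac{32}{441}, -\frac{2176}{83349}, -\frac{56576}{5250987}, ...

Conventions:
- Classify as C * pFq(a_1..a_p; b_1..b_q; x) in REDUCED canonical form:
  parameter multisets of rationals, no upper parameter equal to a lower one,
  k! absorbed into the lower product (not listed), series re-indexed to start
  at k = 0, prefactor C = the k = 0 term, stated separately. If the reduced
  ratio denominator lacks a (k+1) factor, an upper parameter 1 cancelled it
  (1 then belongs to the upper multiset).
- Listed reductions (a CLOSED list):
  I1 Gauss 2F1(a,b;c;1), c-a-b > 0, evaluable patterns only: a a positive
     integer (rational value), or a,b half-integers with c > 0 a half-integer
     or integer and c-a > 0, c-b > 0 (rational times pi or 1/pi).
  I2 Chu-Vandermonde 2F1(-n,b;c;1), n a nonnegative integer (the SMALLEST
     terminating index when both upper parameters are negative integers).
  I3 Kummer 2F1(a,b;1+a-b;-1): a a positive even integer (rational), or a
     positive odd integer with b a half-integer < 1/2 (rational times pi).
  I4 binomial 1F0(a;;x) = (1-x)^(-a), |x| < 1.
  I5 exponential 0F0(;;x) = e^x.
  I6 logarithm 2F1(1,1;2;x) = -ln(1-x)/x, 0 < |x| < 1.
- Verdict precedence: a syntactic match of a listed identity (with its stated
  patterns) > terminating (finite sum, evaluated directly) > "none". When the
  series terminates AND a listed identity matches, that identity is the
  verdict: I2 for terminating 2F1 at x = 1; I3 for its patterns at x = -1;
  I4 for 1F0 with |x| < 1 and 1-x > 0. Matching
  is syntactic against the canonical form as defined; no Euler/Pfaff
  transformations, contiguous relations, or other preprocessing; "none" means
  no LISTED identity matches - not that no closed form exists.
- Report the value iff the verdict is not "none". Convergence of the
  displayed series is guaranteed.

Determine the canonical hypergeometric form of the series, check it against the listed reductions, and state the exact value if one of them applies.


Reduced: x = \frac{4}{7}, 1F0, upper = {-\frac{1}{9}}, lower = {-}, C = \frac{9}{2}. Verdict: this is the binomial series (I4) (the 1F0 binomial series: exponent 1/9, x = \frac{4}{7}). Exact value: \frac{9}{2} \cdot \left(\frac{3}{7}\right)^{\frac{1}{9}}.

Structural cue: t_0 being \frac{9}{2}, (1)_k (C = 9/2, x = 4/7) is k! itself.
Term ratio: r(k) = \frac{4}{7} * (k-\frac{1}{9}) / [(k+1)] - rational in k. x = \frac{4}{7}; t_0 = \frac{9}{2}; negate the roots.
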